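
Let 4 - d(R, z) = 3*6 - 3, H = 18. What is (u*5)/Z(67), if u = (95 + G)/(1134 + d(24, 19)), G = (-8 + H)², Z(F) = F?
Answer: 975/75241 ≈ 0.012958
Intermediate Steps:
d(R, z) = -11 (d(R, z) = 4 - (3*6 - 3) = 4 - (18 - 3) = 4 - 1*15 = 4 - 15 = -11)
G = 100 (G = (-8 + 18)² = 10² = 100)
u = 195/1123 (u = (95 + 100)/(1134 - 11) = 195/1123 ≈ 0.17364)
(u*5)/Z(67) = ((195/1123)*5)/67 = (975/1123)*(1/67) = 975/75241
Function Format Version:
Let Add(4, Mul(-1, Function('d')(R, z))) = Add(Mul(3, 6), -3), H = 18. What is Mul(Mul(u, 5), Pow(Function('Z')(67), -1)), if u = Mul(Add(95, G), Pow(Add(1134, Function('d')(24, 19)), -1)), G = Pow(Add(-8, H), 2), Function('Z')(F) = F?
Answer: Rational(975, 75241) ≈ 0.012958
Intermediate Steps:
Function('d')(R, z) = -11 (Function('d')(R, z) = Add(4, Mul(-1, Add(Mul(3, 6), -3))) = Add(4, Mul(-1, Add(18, -3))) = Add(4, Mul(-1, 15)) = Add(4, -15) = -11)
G = 100 (G = Pow(Add(-8, 18), 2) = Pow(10, 2) = 100)
u = Rational(195, 1123) (u = Mul(Add(95, 100), Pow(Add(1134, -11), -1)) = Mul(195, Pow(1123, -1)) = Mul(195, Rational(1, 1123)) = Rational(195, 1123) ≈ 0.17364)
Mul(Mul(u, 5), Pow(Function('Z')(67), -1)) = Mul(Mul(Rational(195, 1123), 5), Pow(67, -1)) = Mul(Rational(975, 1123), Rational(1, 67)) = Rational(975, 75241)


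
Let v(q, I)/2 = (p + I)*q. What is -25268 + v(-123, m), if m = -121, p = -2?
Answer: 4990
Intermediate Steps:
v(q, I) = 2*q*(-2 + I) (v(q, I) = 2*((-2 + I)*q) = 2*(q*(-2 + I)) = 2*q*(-2 + I))
-25268 + v(-123, m) = -25268 + 2*(-123)*(-2 - 121) = -25268 + 2*(-123)*(-123) = -25268 + 30258 = 4990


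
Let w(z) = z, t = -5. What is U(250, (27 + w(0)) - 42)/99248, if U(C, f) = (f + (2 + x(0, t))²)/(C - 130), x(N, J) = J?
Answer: -1/1984960 ≈ -5.0379e-7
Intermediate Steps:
U(C, f) = (9 + f)/(-130 + C) (U(C, f) = (f + (2 - 5)²)/(C - 130) = (f + (-3)²)/(-130 + C) = (f + 9)/(-130 + C) = (9 + f)/(-130 + C))
U(250, (27 + w(0)) - 42)/99248 = ((9 + ((27 + 0) - 42))/(-130 + 250))/99248 = ((9 + (27 - 42))/120)*(1/99248) = ((9 - 15)/120)*(1/99248) = ((1/120)*(-6))*(1/99248) = -1/20*1/99248 = -1/1984960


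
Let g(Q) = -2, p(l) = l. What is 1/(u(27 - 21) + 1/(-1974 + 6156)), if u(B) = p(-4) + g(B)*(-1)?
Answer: -4182/8363 ≈ -0.50006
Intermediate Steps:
u(B) = -2 (u(B) = -4 - 2*(-1) = -4 + 2 = -2)
1/(u(27 - 21) + 1/(-1974 + 6156)) = 1/(-2 + 1/(-1974 + 6156)) = 1/(-2 + 1/4182) = 1/(-8363/4182) = -4182/8363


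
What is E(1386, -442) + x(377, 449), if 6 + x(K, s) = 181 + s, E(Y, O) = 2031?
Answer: 2655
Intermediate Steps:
x(K, s) = 175 + s (x(K, s) = -6 + (181 + s) = 175 + s)
E(1386, -442) + x(377, 449) = 2031 + (175 + 449) = 2031 + 624 = 2655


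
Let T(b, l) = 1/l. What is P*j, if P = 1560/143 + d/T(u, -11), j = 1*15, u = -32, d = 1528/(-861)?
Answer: 1441040/3157 ≈ 456.46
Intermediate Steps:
d = -1528/861 (d = 1528*(-1/861) = -1528/861 ≈ -1.7747)
j = 15
P = 288208/9471 (P = 1560/143 - 1528/(861*(1/(-11))) = 1560*(1/143) - 1528/(861*(-1/11)) = 120/11 - 1528/861*(-11) = 120/11 + 16808/861 = 288208/9471 ≈ 30.431)
P*j = (288208/9471)*15 = 1441040/3157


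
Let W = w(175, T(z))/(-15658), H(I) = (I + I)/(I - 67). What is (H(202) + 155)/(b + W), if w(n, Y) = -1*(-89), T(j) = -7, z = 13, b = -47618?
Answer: -333969482/100656368955 ≈ -0.0033179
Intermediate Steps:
H(I) = 2*I/(-67 + I) (H(I) = (2*I)/(-67 + I) = 2*I/(-67 + I))
w(n, Y) = 89
W = -89/15658 (W = 89/(-15658) = 89*(-1/15658) = -89/15658 ≈ -0.0056840)
(H(202) + 155)/(b + W) = (2*202/(-67 + 202) + 155)/(-47618 - 89/15658) = (2*202/135 + 155)/(-745602733/15658) = (2*202*(1/135) + 155)*(-15658/745602733) = (404/135 + 155)*(-15658/745602733) = (21329/135)*(-15658/745602733) = -333969482/100656368955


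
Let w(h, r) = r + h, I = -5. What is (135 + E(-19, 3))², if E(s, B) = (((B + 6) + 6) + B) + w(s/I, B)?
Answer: 638401/25 ≈ 25536.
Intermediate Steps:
w(h, r) = h + r
E(s, B) = 12 + 3*B - s/5 (E(s, B) = (((B + 6) + 6) + B) + (s/(-5) + B) = (((6 + B) + 6) + B) + (s*(-⅕) + B) = ((12 + B) + B) + (-s/5 + B) = (12 + 2*B) + (B - s/5) = 12 + 3*B - s/5)
(135 + E(-19, 3))² = (135 + (12 + 3*3 - ⅕*(-19)))² = (135 + (12 + 9 + 19/5))² = (135 + 124/5)² = (799/5)² = 638401/25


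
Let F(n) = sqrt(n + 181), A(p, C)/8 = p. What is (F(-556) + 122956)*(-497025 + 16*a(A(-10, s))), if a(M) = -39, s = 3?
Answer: -61188930444 - 2488245*I*sqrt(15) ≈ -6.1189e+10 - 9.6369e+6*I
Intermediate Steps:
A(p, C) = 8*p
F(n) = sqrt(181 + n)
(F(-556) + 122956)*(-497025 + 16*a(A(-10, s))) = (sqrt(181 - 556) + 122956)*(-497025 + 16*(-39)) = (sqrt(-375) + 122956)*(-497025 - 624) = (5*I*sqrt(15) + 122956)*(-497649) = (122956 + 5*I*sqrt(15))*(-497649) = -61188930444 - 2488245*I*sqrt(15)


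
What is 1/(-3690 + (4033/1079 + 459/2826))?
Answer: -338806/1248872749 ≈ -0.00027129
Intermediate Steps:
1/(-3690 + (4033/1079 + 459/2826)) = 1/(-3690 + (4033*(1/1079) + 459*(1/2826))) = 1/(-3690 + (4033/1079 + 51/314)) = 1/(-3690 + 1321391/338806) = 1/(-1248872749/338806) = -338806/1248872749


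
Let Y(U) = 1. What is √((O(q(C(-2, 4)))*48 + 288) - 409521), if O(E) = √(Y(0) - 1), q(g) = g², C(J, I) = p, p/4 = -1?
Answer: I*√409233 ≈ 639.71*I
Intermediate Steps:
p = -4 (p = 4*(-1) = -4)
C(J, I) = -4
O(E) = 0 (O(E) = √(1 - 1) = √0 = 0)
√((O(q(C(-2, 4)))*48 + 288) - 409521) = √((0*48 + 288) - 409521) = √((0 + 288) - 409521) = √(288 - 409521) = √(-409233) = I*√409233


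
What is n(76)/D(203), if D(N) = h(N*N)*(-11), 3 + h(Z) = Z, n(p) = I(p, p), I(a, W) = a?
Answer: -38/226633 ≈ -0.00016767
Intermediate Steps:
n(p) = p
h(Z) = -3 + Z
D(N) = 33 - 11*N² (D(N) = (-3 + N*N)*(-11) = (-3 + N²)*(-11) = 33 - 11*N²)
n(76)/D(203) = 76/(33 - 11*203²) = 76/(33 - 11*41209) = 76/(33 - 453299) = 76/(-453266) = 76*(-1/453266) = -38/226633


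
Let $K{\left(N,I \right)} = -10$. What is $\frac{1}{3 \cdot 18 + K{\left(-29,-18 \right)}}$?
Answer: $\frac{1}{44} \approx 0.022727$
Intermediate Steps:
$\frac{1}{3 \cdot 18 + K{\left(-29,-18 \right)}} = \frac{1}{3 \cdot 18 - 10} = \frac{1}{54 - 10} = \frac{1}{44}$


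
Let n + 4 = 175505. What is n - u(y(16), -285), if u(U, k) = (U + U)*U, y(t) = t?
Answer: 174989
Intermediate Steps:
n = 175501 (n = -4 + 175505 = 175501)
u(U, k) = 2*U**2 (u(U, k) = (2*U)*U = 2*U**2)
n - u(y(16), -285) = 175501 - 2*16**2 = 175501 - 2*256 = 175501 - 1*512 = 175501 - 512 = 174989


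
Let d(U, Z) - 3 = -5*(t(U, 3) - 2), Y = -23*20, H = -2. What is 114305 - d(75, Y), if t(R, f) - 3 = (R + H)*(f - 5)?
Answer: 113577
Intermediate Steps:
t(R, f) = 3 + (-5 + f)*(-2 + R) (t(R, f) = 3 + (R - 2)*(f - 5) = 3 + (-2 + R)*(-5 + f) = 3 + (-5 + f)*(-2 + R))
Y = -460
d(U, Z) = -22 + 10*U (d(U, Z) = 3 - 5*((13 - 5*U - 2*3 + U*3) - 2) = 3 - 5*((13 - 5*U - 6 + 3*U) - 2) = 3 - 5*((7 - 2*U) - 2) = 3 - 5*(5 - 2*U) = 3 + (-25 + 10*U) = -22 + 10*U)
114305 - d(75, Y) = 114305 - (-22 + 10*75) = 114305 - (-22 + 750) = 114305 - 1*728 = 114305 - 728 = 113577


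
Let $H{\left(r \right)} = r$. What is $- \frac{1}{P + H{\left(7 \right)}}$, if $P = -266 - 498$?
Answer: $\frac{1}{757} \approx 0.001321$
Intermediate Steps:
$P = -764$ ($P = -266 - 498 = -764$)
$- \frac{1}{P + H{\left(7 \right)}} = - \frac{1}{-764 + 7} = - \frac{1}{-757} = \left(-1\right) \left(- \frac{1}{757}\right) = \frac{1}{757}$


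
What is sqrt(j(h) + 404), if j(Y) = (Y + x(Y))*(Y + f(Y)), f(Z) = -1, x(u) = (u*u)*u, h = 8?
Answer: 2*sqrt(1011) ≈ 63.592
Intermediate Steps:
x(u) = u**3 (x(u) = u**2*u = u**3)
j(Y) = (-1 + Y)*(Y + Y**3) (j(Y) = (Y + Y**3)*(Y - 1) = (Y + Y**3)*(-1 + Y) = (-1 + Y)*(Y + Y**3))
sqrt(j(h) + 404) = sqrt(8*(-1 + 8 + 8**3 - 1*8**2) + 404) = sqrt(8*(-1 + 8 + 512 - 1*64) + 404) = sqrt(8*(-1 + 8 + 512 - 64) + 404) = sqrt(8*455 + 404) = sqrt(3640 + 404) = sqrt(4044) = 2*sqrt(1011)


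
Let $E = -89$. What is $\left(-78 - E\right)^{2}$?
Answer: $121$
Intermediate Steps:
$\left(-78 - E\right)^{2} = \left(-78 - -89\right)^{2} = \left(-78 + 89\right)^{2} = 11^{2} = 121$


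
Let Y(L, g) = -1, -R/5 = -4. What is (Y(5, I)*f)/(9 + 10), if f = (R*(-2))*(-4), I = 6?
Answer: -160/19 ≈ -8.4211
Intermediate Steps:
R = 20 (R = -5*(-4) = 20)
f = 160 (f = (20*(-2))*(-4) = -40*(-4) = 160)
(Y(5, I)*f)/(9 + 10) = (-1*160)/(9 + 10) = -160/19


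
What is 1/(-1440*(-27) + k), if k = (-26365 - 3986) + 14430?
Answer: 1/22959 ≈ 4.3556e-5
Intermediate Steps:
k = -15921 (k = -30351 + 14430 = -15921)
1/(-1440*(-27) + k) = 1/(-1440*(-27) - 15921) = 1/(-40*(-972) - 15921) = 1/(38880 - 15921) = 1/22959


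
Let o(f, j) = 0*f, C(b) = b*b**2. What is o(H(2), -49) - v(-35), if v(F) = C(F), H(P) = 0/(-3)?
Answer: 42875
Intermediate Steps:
H(P) = 0 (H(P) = 0*(-1/3) = 0)
C(b) = b**3
v(F) = F**3
o(f, j) = 0
o(H(2), -49) - v(-35) = 0 - 1*(-35)**3 = 0 - 1*(-42875) = 0 + 42875 = 42875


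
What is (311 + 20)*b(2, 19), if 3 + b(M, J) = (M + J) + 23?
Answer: 13571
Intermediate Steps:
b(M, J) = 20 + J + M (b(M, J) = -3 + ((M + J) + 23) = -3 + ((J + M) + 23) = -3 + (23 + J + M) = 20 + J + M)
(311 + 20)*b(2, 19) = (311 + 20)*(20 + 19 + 2) = 331*41 = 13571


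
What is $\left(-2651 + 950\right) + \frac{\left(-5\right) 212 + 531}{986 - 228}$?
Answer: $- \frac{1289887}{758} \approx -1701.7$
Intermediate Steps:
$\left(-2651 + 950\right) + \frac{\left(-5\right) 212 + 531}{986 - 228} = -1701 + \frac{-1060 + 531}{758} = -1701 - \frac{529}{758} = - \frac{1289887}{758}$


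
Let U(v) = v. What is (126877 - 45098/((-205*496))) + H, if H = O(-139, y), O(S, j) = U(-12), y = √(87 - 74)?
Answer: 6449839149/50840 ≈ 1.2687e+5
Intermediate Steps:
y = √13 ≈ 3.6056
O(S, j) = -12
H = -12
(126877 - 45098/((-205*496))) + H = (126877 - 45098/((-205*496))) - 12 = (126877 - 45098/(-101680)) - 12 = (126877 - 45098*(-1/101680)) - 12 = (126877 + 22549/50840) - 12 = 6450449229/50840 - 12 = 6449839149/50840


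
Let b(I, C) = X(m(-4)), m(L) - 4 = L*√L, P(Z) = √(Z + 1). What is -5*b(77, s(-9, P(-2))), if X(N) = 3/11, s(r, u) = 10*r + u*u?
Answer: -15/11 ≈ -1.3636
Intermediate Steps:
P(Z) = √(1 + Z)
m(L) = 4 + L^(3/2) (m(L) = 4 + L*√L = 4 + L^(3/2))
s(r, u) = u² + 10*r (s(r, u) = 10*r + u² = u² + 10*r)
X(N) = 3/11 (X(N) = 3*(1/11) = 3/11)
b(I, C) = 3/11
-5*b(77, s(-9, P(-2))) = -5*3/11 = -15/11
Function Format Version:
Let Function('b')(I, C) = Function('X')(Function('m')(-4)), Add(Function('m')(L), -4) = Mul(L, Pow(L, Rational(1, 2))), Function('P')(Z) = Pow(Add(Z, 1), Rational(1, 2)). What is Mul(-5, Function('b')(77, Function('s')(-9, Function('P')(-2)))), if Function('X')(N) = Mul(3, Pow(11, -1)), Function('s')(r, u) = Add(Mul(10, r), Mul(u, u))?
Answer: Rational(-15, 11) ≈ -1.3636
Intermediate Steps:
Function('P')(Z) = Pow(Add(1, Z), Rational(1, 2))
Function('m')(L) = Add(4, Pow(L, Rational(3, 2))) (Function('m')(L) = Add(4, Mul(L, Pow(L, Rational(1, 2)))) = Add(4, Pow(L, Rational(3, 2))))
Function('s')(r, u) = Add(Pow(u, 2), Mul(10, r)) (Function('s')(r, u) = Add(Mul(10, r), Pow(u, 2)) = Add(Pow(u, 2), Mul(10, r)))
Function('X')(N) = Rational(3, 11) (Function('X')(N) = Mul(3, Rational(1, 11)) = Rational(3, 11))
Function('b')(I, C) = Rational(3, 11)
Mul(-5, Function('b')(77, Function('s')(-9, Function('P')(-2)))) = Mul(-5, Rational(3, 11)) = Rational(-15, 11)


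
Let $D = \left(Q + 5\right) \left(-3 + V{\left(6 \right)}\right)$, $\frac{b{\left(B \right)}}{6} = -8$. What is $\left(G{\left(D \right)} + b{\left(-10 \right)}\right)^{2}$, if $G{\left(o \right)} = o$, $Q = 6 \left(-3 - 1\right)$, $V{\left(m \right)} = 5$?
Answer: $7396$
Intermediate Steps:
$b{\left(B \right)} = -48$ ($b{\left(B \right)} = 6 \left(-8\right) = -48$)
$Q = -24$ ($Q = 6 \left(-4\right) = -24$)
$D = -38$ ($D = \left(-24 + 5\right) \left(-3 + 5\right) = \left(-19\right) 2 = -38$)
$\left(G{\left(D \right)} + b{\left(-10 \right)}\right)^{2} = \left(-38 - 48\right)^{2} = \left(-86\right)^{2} = 7396$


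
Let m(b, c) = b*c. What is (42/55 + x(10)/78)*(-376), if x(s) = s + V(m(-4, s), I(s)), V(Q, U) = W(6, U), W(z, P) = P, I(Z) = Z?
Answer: -822688/2145 ≈ -383.54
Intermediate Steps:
V(Q, U) = U
x(s) = 2*s (x(s) = s + s = 2*s)
(42/55 + x(10)/78)*(-376) = (42/55 + (2*10)/78)*(-376) = (42*(1/55) + 20*(1/78))*(-376) = (42/55 + 10/39)*(-376) = (2188/2145)*(-376) = -822688/2145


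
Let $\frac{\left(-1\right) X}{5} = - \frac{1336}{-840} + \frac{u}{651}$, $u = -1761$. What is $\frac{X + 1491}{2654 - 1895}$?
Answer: $\frac{974269}{494109} \approx 1.9718$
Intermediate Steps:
$X = \frac{3628}{651}$ ($X = - 5 \left(- \frac{1336}{-840} - \frac{1761}{651}\right) = - 5 \left(\left(-1336\right) \left(- \frac{1}{840}\right) - \frac{587}{217}\right) = - 5 \left(\frac{167}{105} - \frac{587}{217}\right) = \left(-5\right) \left(- \frac{3628}{3255}\right) = \frac{3628}{651} \approx 5.573$)
$\frac{X + 1491}{2654 - 1895} = \frac{\frac{3628}{651} + 1491}{2654 - 1895} = \frac{974269}{651 \left(2654 - 1895\right)} = \frac{974269}{651 \cdot 759} = \frac{974269}{651} \cdot \frac{1}{759} = \frac{974269}{494109}$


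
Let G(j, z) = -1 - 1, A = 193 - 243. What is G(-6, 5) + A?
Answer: -52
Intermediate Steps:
A = -50
G(j, z) = -2
G(-6, 5) + A = -2 - 50 = -52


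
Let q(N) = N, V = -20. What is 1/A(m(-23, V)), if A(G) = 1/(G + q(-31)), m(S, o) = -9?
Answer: -40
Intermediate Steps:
A(G) = 1/(-31 + G) (A(G) = 1/(G - 31) = 1/(-31 + G))
1/A(m(-23, V)) = 1/(1/(-31 - 9)) = 1/(1/(-40)) = 1/(-1/40) = -40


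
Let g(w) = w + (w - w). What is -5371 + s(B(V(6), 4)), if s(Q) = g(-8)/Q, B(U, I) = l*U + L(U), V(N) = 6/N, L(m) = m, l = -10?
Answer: -48331/9 ≈ -5370.1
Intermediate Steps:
g(w) = w (g(w) = w + 0 = w)
B(U, I) = -9*U (B(U, I) = -10*U + U = -9*U)
s(Q) = -8/Q
-5371 + s(B(V(6), 4)) = -5371 - 8/((-54/6)) = -5371 - 8/((-9*1)) = -5371 - 8/(-9) = -5371 - 8*(-1/9) = -5371 + 8/9 = -48331/9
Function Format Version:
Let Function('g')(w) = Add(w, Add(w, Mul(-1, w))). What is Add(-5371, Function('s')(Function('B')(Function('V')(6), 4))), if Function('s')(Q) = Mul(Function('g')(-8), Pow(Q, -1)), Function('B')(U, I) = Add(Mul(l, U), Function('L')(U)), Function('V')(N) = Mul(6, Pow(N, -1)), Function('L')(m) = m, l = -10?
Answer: Rational(-48331, 9) ≈ -5370.1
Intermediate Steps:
Function('g')(w) = w (Function('g')(w) = Add(w, 0) = w)
Function('B')(U, I) = Mul(-9, U) (Function('B')(U, I) = Add(Mul(-10, U), U) = Mul(-9, U))
Function('s')(Q) = Mul(-8, Pow(Q, -1))
Add(-5371, Function('s')(Function('B')(Function('V')(6), 4))) = Add(-5371, Mul(-8, Pow(Mul(-9, Mul(6, Pow(6, -1))), -1))) = Add(-5371, Mul(-8, Pow(Mul(-9, Mul(6, Rational(1, 6))), -1))) = Add(-5371, Mul(-8, Pow(Mul(-9, 1), -1))) = Add(-5371, Mul(-8, Pow(-9, -1))) = Add(-5371, Mul(-8, Rational(-1, 9))) = Add(-5371, Rational(8, 9)) = Rational(-48331, 9)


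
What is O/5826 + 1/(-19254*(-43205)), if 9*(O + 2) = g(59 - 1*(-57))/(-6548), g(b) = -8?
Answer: -4085017407337/11900505125069010 ≈ -0.00034326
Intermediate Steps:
O = -29464/14733 (O = -2 + (-8/(-6548))/9 = -2 + (-8*(-1/6548))/9 = -2 + (⅑)*(2/1637) = -2 + 2/14733 = -29464/14733 ≈ -1.9999)
O/5826 + 1/(-19254*(-43205)) = -29464/14733/5826 + 1/(-19254*(-43205)) = -29464/14733*1/5826 - 1/19254*(-1/43205) = -14732/42917229 + 1/831869070 = -4085017407337/11900505125069010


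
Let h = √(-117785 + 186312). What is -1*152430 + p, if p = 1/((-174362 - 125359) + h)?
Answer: -13693184638032741/89832609314 - √68527/89832609314 ≈ -1.5243e+5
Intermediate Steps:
h = √68527 ≈ 261.78
p = 1/(-299721 + √68527) (p = 1/((-174362 - 125359) + √68527) = 1/(-299721 + √68527) ≈ -3.3394e-6)
-1*152430 + p = -1*152430 + (-299721/89832609314 - √68527/89832609314) = -152430 + (-299721/89832609314 - √68527/89832609314) = -13693184638032741/89832609314 - √68527/89832609314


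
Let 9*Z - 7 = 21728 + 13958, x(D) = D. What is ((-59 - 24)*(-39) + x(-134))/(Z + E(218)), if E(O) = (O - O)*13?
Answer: 27927/35693 ≈ 0.78242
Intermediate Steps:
Z = 35693/9 (Z = 7/9 + (21728 + 13958)/9 = 7/9 + (⅑)*35686 = 7/9 + 35686/9 = 35693/9 ≈ 3965.9)
E(O) = 0 (E(O) = 0*13 = 0)
((-59 - 24)*(-39) + x(-134))/(Z + E(218)) = ((-59 - 24)*(-39) - 134)/(35693/9 + 0) = (-83*(-39) - 134)/(35693/9) = (3237 - 134)*(9/35693) = 3103*(9/35693) = 27927/35693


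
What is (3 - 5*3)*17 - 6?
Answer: -210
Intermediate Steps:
(3 - 5*3)*17 - 6 = (3 - 15)*17 - 6 = -12*17 - 6 = -204 - 6 = -210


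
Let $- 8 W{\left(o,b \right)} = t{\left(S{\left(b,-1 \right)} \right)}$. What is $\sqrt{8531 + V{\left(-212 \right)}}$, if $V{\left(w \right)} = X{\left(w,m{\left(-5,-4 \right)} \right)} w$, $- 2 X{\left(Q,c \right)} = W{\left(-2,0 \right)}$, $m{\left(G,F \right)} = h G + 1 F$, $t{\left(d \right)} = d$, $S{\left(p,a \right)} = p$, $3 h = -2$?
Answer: $\sqrt{8531} \approx 92.363$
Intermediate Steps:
$h = - \frac{2}{3}$ ($h = \frac{1}{3} \left(-2\right) = - \frac{2}{3} \approx -0.66667$)
$W{\left(o,b \right)} = - \frac{b}{8}$
$m{\left(G,F \right)} = F - \frac{2 G}{3}$ ($m{\left(G,F \right)} = - \frac{2 G}{3} + 1 F = - \frac{2 G}{3} + F = F - \frac{2 G}{3}$)
$X{\left(Q,c \right)} = 0$ ($X{\left(Q,c \right)} = - \frac{\left(- \frac{1}{8}\right) 0}{2} = \left(- \frac{1}{2}\right) 0 = 0$)
$V{\left(w \right)} = 0$ ($V{\left(w \right)} = 0 w = 0$)
$\sqrt{8531 + V{\left(-212 \right)}} = \sqrt{8531 + 0} = \sqrt{8531}$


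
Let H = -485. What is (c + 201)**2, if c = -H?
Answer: 470596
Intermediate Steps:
c = 485 (c = -1*(-485) = 485)
(c + 201)**2 = (485 + 201)**2 = 686**2 = 470596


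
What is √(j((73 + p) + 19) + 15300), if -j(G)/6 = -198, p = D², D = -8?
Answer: 6*√458 ≈ 128.41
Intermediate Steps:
p = 64 (p = (-8)² = 64)
j(G) = 1188 (j(G) = -6*(-198) = 1188)
√(j((73 + p) + 19) + 15300) = √(1188 + 15300) = √16488 = 6*√458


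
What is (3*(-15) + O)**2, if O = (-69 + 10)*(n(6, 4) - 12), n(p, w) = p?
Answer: 95481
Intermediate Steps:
O = 354 (O = (-69 + 10)*(6 - 12) = -59*(-6) = 354)
(3*(-15) + O)**2 = (3*(-15) + 354)**2 = (-45 + 354)**2 = 309**2 = 95481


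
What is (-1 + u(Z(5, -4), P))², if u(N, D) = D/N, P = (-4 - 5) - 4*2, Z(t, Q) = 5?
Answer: 484/25 ≈ 19.360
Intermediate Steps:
P = -17 (P = -9 - 8 = -17)
(-1 + u(Z(5, -4), P))² = (-1 - 17/5)² = (-22/5)² = 484/25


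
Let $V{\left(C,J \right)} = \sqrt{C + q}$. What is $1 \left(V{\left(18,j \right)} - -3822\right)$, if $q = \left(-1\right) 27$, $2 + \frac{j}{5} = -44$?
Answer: $3822 + 3 i \approx 3822.0 + 3.0 i$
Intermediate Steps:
$j = -230$ ($j = -10 + 5 \left(-44\right) = -10 - 220 = -230$)
$q = -27$
$V{\left(C,J \right)} = \sqrt{-27 + C}$ ($V{\left(C,J \right)} = \sqrt{C - 27} = \sqrt{-27 + C}$)
$1 \left(V{\left(18,j \right)} - -3822\right) = 1 \left(\sqrt{-27 + 18} - -3822\right) = 1 \left(\sqrt{-9} + 3822\right) = 1 \left(3 i + 3822\right) = 1 \left(3822 + 3 i\right) = 3822 + 3 i$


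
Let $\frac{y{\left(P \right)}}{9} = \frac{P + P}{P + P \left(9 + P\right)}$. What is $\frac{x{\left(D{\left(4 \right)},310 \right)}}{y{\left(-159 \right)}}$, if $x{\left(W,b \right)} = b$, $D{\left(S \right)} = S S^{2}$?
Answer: $- \frac{23095}{9} \approx -2566.1$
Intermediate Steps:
$D{\left(S \right)} = S^{3}$
$y{\left(P \right)} = \frac{18 P}{P + P \left(9 + P\right)}$ ($y{\left(P \right)} = 9 \frac{P + P}{P + P \left(9 + P\right)} = 9 \frac{2 P}{P + P \left(9 + P\right)} = \frac{18 P}{P + P \left(9 + P\right)}$)
$\frac{x{\left(D{\left(4 \right)},310 \right)}}{y{\left(-159 \right)}} = \frac{310}{18 \frac{1}{10 - 159}} = \frac{310}{18 \frac{1}{-149}} = \frac{310}{18 \left(- \frac{1}{149}\right)} = \frac{310}{- \frac{18}{149}} = 310 \left(- \frac{149}{18}\right) = - \frac{23095}{9}$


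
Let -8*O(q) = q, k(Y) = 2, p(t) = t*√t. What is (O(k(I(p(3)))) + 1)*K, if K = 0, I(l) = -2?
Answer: 0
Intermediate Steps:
p(t) = t^(3/2)
O(q) = -q/8
(O(k(I(p(3)))) + 1)*K = (-⅛*2 + 1)*0 = (-¼ + 1)*0 = (¾)*0 = 0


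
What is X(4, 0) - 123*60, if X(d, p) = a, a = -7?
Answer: -7387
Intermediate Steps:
X(d, p) = -7
X(4, 0) - 123*60 = -7 - 123*60 = -7 - 7380 = -7387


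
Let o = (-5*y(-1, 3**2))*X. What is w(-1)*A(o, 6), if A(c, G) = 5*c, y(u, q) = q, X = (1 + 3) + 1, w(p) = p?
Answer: 1125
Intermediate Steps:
X = 5 (X = 4 + 1 = 5)
o = -225 (o = -5*3**2*5 = -5*9*5 = -45*5 = -225)
w(-1)*A(o, 6) = -5*(-225) = -1*(-1125) = 1125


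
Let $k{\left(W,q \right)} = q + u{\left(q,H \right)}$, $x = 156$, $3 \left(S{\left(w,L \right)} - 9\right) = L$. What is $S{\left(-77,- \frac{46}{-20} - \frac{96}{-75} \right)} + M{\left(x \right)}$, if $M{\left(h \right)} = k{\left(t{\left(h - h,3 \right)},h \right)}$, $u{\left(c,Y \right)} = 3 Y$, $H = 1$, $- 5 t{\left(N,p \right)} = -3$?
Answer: $\frac{25379}{150} \approx 169.19$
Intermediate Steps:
$t{\left(N,p \right)} = \frac{3}{5}$ ($t{\left(N,p \right)} = \left(- \frac{1}{5}\right) \left(-3\right) = \frac{3}{5}$)
$S{\left(w,L \right)} = 9 + \frac{L}{3}$
$k{\left(W,q \right)} = 3 + q$ ($k{\left(W,q \right)} = q + 3 \cdot 1 = q + 3 = 3 + q$)
$M{\left(h \right)} = 3 + h$
$S{\left(-77,- \frac{46}{-20} - \frac{96}{-75} \right)} + M{\left(x \right)} = \left(9 + \frac{- \frac{46}{-20} - \frac{96}{-75}}{3}\right) + \left(3 + 156\right) = \left(9 + \frac{\left(-46\right) \left(- \frac{1}{20}\right) - - \frac{32}{25}}{3}\right) + 159 = \left(9 + \frac{\frac{23}{10} + \frac{32}{25}}{3}\right) + 159 = \left(9 + \frac{1}{3} \cdot \frac{179}{50}\right) + 159 = \left(9 + \frac{179}{150}\right) + 159 = \frac{1529}{150} + 159 = \frac{25379}{150}$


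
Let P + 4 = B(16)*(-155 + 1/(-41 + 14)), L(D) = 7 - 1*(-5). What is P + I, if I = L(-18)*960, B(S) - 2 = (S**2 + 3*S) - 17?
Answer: -898822/27 ≈ -33290.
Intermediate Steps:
B(S) = -15 + S**2 + 3*S (B(S) = 2 + ((S**2 + 3*S) - 17) = 2 + (-17 + S**2 + 3*S) = -15 + S**2 + 3*S)
L(D) = 12 (L(D) = 7 + 5 = 12)
P = -1209862/27 (P = -4 + (-15 + 16**2 + 3*16)*(-155 + 1/(-41 + 14)) = -4 + (-15 + 256 + 48)*(-155 + 1/(-27)) = -4 + 289*(-155 - 1/27) = -4 + 289*(-4186/27) = -4 - 1209754/27 = -1209862/27 ≈ -44810.)
I = 11520 (I = 12*960 = 11520)
P + I = -1209862/27 + 11520 = -898822/27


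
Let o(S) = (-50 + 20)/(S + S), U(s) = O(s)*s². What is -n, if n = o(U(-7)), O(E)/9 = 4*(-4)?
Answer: -5/2352 ≈ -0.0021259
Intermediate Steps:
O(E) = -144 (O(E) = 9*(4*(-4)) = 9*(-16) = -144)
U(s) = -144*s²
o(S) = -15/S (o(S) = -30*1/(2*S) = -15/S)
n = 5/2352 (n = -15/((-144*(-7)²)) = -15/((-144*49)) = -15/(-7056) = -15*(-1/7056) = 5/2352 ≈ 0.0021259)
-n = -1*5/2352 = -5/2352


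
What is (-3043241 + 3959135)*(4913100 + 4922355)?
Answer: 9008234221770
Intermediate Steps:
(-3043241 + 3959135)*(4913100 + 4922355) = 915894*9835455 = 9008234221770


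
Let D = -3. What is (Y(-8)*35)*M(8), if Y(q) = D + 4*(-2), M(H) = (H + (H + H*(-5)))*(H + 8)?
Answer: 147840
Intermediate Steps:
M(H) = -3*H*(8 + H) (M(H) = (H + (H - 5*H))*(8 + H) = (H - 4*H)*(8 + H) = (-3*H)*(8 + H) = -3*H*(8 + H))
Y(q) = -11 (Y(q) = -3 + 4*(-2) = -3 - 8 = -11)
(Y(-8)*35)*M(8) = (-11*35)*(-3*8*(8 + 8)) = -(-1155)*8*16 = -385*(-384) = 147840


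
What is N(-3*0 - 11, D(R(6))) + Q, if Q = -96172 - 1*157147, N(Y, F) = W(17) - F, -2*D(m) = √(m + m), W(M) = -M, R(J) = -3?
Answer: -253336 + I*√6/2 ≈ -2.5334e+5 + 1.2247*I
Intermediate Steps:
D(m) = -√2*√m/2 (D(m) = -√(m + m)/2 = -√2*√m/2)
N(Y, F) = -17 - F (N(Y, F) = -1*17 - F = -17 - F)
Q = -253319 (Q = -96172 - 157147 = -253319)
N(-3*0 - 11, D(R(6))) + Q = (-17 - (-1)*√2*√(-3)/2) - 253319 = (-17 - (-1)*√2*I*√3/2) - 253319 = (-17 - (-1)*I*√6/2) - 253319 = (-17 + I*√6/2) - 253319 = -253336 + I*√6/2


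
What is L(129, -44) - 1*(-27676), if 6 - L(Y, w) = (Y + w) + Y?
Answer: 27468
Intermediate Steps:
L(Y, w) = 6 - w - 2*Y (L(Y, w) = 6 - ((Y + w) + Y) = 6 - (w + 2*Y) = 6 + (-w - 2*Y) = 6 - w - 2*Y)
L(129, -44) - 1*(-27676) = (6 - 1*(-44) - 2*129) - 1*(-27676) = (6 + 44 - 258) + 27676 = -208 + 27676 = 27468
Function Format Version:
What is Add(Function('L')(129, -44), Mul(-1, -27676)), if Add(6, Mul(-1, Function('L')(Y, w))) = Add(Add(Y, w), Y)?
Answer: 27468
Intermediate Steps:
Function('L')(Y, w) = Add(6, Mul(-1, w), Mul(-2, Y)) (Function('L')(Y, w) = Add(6, Mul(-1, Add(Add(Y, w), Y))) = Add(6, Mul(-1, Add(w, Mul(2, Y)))) = Add(6, Add(Mul(-1, w), Mul(-2, Y))) = Add(6, Mul(-1, w), Mul(-2, Y)))
Add(Function('L')(129, -44), Mul(-1, -27676)) = Add(Add(6, Mul(-1, -44), Mul(-2, 129)), Mul(-1, -27676)) = Add(Add(6, 44, -258), 27676) = Add(-208, 27676) = 27468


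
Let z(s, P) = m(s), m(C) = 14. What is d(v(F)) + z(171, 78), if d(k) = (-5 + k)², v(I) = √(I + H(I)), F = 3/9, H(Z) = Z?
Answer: 119/3 - 10*√6/3 ≈ 31.502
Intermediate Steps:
F = ⅓ (F = 3*(⅑) = ⅓ ≈ 0.33333)
z(s, P) = 14
v(I) = √2*√I (v(I) = √(I + I) = √(2*I) = √2*√I)
d(v(F)) + z(171, 78) = (-5 + √2*√(⅓))² + 14 = (-5 + √2*(√3/3))² + 14 = (-5 + √6/3)² + 14 = 14 + (-5 + √6/3)²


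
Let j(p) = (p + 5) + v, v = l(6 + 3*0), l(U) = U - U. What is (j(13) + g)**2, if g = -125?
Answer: 11449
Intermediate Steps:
l(U) = 0
v = 0
j(p) = 5 + p (j(p) = (p + 5) + 0 = (5 + p) + 0 = 5 + p)
(j(13) + g)**2 = ((5 + 13) - 125)**2 = (18 - 125)**2 = (-107)**2 = 11449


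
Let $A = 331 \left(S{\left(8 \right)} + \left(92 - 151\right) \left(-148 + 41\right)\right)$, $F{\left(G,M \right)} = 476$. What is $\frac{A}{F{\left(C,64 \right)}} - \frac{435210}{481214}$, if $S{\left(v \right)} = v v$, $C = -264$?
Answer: $\frac{72538078247}{16361276} \approx 4433.5$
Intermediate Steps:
$S{\left(v \right)} = v^{2}$
$A = 2110787$ ($A = 331 \left(8^{2} + \left(92 - 151\right) \left(-148 + 41\right)\right) = 331 \left(64 - -6313\right) = 331 \left(64 + 6313\right) = 331 \cdot 6377 = 2110787$)
$\frac{A}{F{\left(C,64 \right)}} - \frac{435210}{481214} = \frac{2110787}{476} - \frac{435210}{481214} = 2110787 \cdot \frac{1}{476} - \frac{217605}{240607} = \frac{301541}{68} - \frac{217605}{240607} = \frac{72538078247}{16361276}$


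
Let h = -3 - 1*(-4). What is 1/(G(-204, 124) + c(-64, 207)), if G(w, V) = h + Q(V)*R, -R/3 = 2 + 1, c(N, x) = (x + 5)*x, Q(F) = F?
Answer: 1/42769 ≈ 2.3381e-5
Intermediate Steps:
c(N, x) = x*(5 + x) (c(N, x) = (5 + x)*x = x*(5 + x))
h = 1 (h = -3 + 4 = 1)
R = -9 (R = -3*(2 + 1) = -3*3 = -9)
G(w, V) = 1 - 9*V (G(w, V) = 1 + V*(-9) = 1 - 9*V)
1/(G(-204, 124) + c(-64, 207)) = 1/((1 - 9*124) + 207*(5 + 207)) = 1/((1 - 1116) + 207*212) = 1/(-1115 + 43884) = 1/42769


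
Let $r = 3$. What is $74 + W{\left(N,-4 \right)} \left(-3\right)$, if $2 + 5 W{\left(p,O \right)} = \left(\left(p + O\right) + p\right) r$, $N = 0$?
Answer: $\frac{412}{5} \approx 82.4$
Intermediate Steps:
$W{\left(p,O \right)} = - \frac{2}{5} + \frac{3 O}{5} + \frac{6 p}{5}$ ($W{\left(p,O \right)} = - \frac{2}{5} + \frac{\left(\left(p + O\right) + p\right) 3}{5} = - \frac{2}{5} + \frac{\left(\left(O + p\right) + p\right) 3}{5} = - \frac{2}{5} + \frac{\left(O + 2 p\right) 3}{5} = - \frac{2}{5} + \frac{3 O + 6 p}{5} = - \frac{2}{5} + \left(\frac{3 O}{5} + \frac{6 p}{5}\right) = - \frac{2}{5} + \frac{3 O}{5} + \frac{6 p}{5}$)
$74 + W{\left(N,-4 \right)} \left(-3\right) = 74 + \left(- \frac{2}{5} + \frac{3}{5} \left(-4\right) + \frac{6}{5} \cdot 0\right) \left(-3\right) = 74 + \left(- \frac{2}{5} - \frac{12}{5} + 0\right) \left(-3\right) = 74 - - \frac{42}{5} = 74 + \frac{42}{5} = \frac{412}{5}$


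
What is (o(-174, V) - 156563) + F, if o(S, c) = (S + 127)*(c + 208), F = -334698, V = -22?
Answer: -500003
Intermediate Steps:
o(S, c) = (127 + S)*(208 + c)
(o(-174, V) - 156563) + F = ((26416 + 127*(-22) + 208*(-174) - 174*(-22)) - 156563) - 334698 = ((26416 - 2794 - 36192 + 3828) - 156563) - 334698 = (-8742 - 156563) - 334698 = -165305 - 334698 = -500003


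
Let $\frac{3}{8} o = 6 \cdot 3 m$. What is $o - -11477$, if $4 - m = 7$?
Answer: $11333$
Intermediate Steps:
$m = -3$ ($m = 4 - 7 = -3$)
$o = -144$ ($o = \frac{8 \cdot 6 \cdot 3 \left(-3\right)}{3} = \frac{8 \cdot 18 \left(-3\right)}{3} = \frac{8}{3} \left(-54\right) = -144$)
$o - -11477 = -144 - -11477 = -144 + 11477 = 11333$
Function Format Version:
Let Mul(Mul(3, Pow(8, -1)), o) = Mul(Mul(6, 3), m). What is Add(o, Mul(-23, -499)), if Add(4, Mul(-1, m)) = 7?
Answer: 11333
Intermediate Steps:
m = -3 (m = Add(4, Mul(-1, 7)) = Add(4, -7) = -3)
o = -144 (o = Mul(Rational(8, 3), Mul(Mul(6, 3), -3)) = Mul(Rational(8, 3), Mul(18, -3)) = Mul(Rational(8, 3), -54) = -144)
Add(o, Mul(-23, -499)) = Add(-144, Mul(-23, -499)) = Add(-144, 11477) = 11333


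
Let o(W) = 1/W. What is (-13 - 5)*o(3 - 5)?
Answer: 9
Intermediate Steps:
(-13 - 5)*o(3 - 5) = (-13 - 5)/(3 - 5) = -18/(-2) = -18*(-1/2) = 9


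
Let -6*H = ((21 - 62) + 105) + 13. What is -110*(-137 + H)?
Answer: 49445/3 ≈ 16482.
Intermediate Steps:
H = -77/6 (H = -(((21 - 62) + 105) + 13)/6 = -((-41 + 105) + 13)/6 = -(64 + 13)/6 = -⅙*77 = -77/6 ≈ -12.833)
-110*(-137 + H) = -110*(-137 - 77/6) = -110*(-899/6) = 49445/3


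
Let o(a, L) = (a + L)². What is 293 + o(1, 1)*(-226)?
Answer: -611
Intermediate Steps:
o(a, L) = (L + a)²
293 + o(1, 1)*(-226) = 293 + (1 + 1)²*(-226) = 293 + 2²*(-226) = 293 + 4*(-226) = 293 - 904 = -611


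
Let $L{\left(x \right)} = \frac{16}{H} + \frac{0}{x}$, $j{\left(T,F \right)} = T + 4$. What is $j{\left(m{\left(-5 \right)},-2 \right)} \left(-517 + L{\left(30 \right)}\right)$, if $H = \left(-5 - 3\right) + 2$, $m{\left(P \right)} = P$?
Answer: $\frac{1559}{3} \approx 519.67$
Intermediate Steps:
$j{\left(T,F \right)} = 4 + T$
$H = -6$ ($H = -8 + 2 = -6$)
$L{\left(x \right)} = - \frac{8}{3}$ ($L{\left(x \right)} = \frac{16}{-6} + \frac{0}{x} = 16 \left(- \frac{1}{6}\right) + 0 = - \frac{8}{3} + 0 = - \frac{8}{3}$)
$j{\left(m{\left(-5 \right)},-2 \right)} \left(-517 + L{\left(30 \right)}\right) = \left(4 - 5\right) \left(-517 - \frac{8}{3}\right) = \left(-1\right) \left(- \frac{1559}{3}\right) = \frac{1559}{3}$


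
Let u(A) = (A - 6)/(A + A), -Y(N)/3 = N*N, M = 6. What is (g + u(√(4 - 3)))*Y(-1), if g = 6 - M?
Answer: 15/2 ≈ 7.5000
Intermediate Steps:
g = 0 (g = 6 - 1*6 = 6 - 6 = 0)
Y(N) = -3*N² (Y(N) = -3*N*N = -3*N²)
u(A) = (-6 + A)/(2*A) (u(A) = (-6 + A)/((2*A)) = (-6 + A)*(1/(2*A)) = (-6 + A)/(2*A))
(g + u(√(4 - 3)))*Y(-1) = (0 + (-6 + √(4 - 3))/(2*(√(4 - 3))))*(-3*(-1)²) = (0 + (-6 + √1)/(2*(√1)))*(-3*1) = (0 + (½)*(-6 + 1)/1)*(-3) = (0 + (½)*1*(-5))*(-3) = (0 - 5/2)*(-3) = -5/2*(-3) = 15/2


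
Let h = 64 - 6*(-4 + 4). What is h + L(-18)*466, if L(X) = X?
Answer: -8324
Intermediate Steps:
h = 64 (h = 64 - 6*0 = 64 + 0 = 64)
h + L(-18)*466 = 64 - 18*466 = 64 - 8388 = -8324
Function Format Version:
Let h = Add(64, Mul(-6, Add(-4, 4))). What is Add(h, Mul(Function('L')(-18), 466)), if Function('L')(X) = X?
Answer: -8324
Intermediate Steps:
h = 64 (h = Add(64, Mul(-6, 0)) = Add(64, 0) = 64)
Add(h, Mul(Function('L')(-18), 466)) = Add(64, Mul(-18, 466)) = Add(64, -8388) = -8324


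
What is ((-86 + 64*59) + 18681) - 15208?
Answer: 7163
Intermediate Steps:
((-86 + 64*59) + 18681) - 15208 = ((-86 + 3776) + 18681) - 15208 = (3690 + 18681) - 15208 = 22371 - 15208 = 7163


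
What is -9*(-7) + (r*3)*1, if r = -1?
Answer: 60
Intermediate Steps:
-9*(-7) + (r*3)*1 = -9*(-7) - 1*3*1 = 63 - 3*1 = 63 - 3 = 60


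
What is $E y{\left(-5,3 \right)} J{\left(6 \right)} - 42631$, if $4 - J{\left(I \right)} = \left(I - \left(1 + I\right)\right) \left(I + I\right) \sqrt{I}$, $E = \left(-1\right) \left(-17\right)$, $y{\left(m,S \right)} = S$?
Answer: $-42427 + 612 \sqrt{6} \approx -40928.0$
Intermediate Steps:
$E = 17$
$J{\left(I \right)} = 4 + 2 I^{\frac{3}{2}}$ ($J{\left(I \right)} = 4 - \left(I - \left(1 + I\right)\right) \left(I + I\right) \sqrt{I} = 4 - \left(I - \left(1 + I\right)\right) 2 I \sqrt{I} = 4 - - 2 I \sqrt{I} = 4 - - 2 I^{\frac{3}{2}} = 4 + 2 I^{\frac{3}{2}}$)
$E y{\left(-5,3 \right)} J{\left(6 \right)} - 42631 = 17 \cdot 3 \left(4 + 2 \cdot 6^{\frac{3}{2}}\right) - 42631 = 51 \left(4 + 2 \cdot 6 \sqrt{6}\right) - 42631 = 51 \left(4 + 12 \sqrt{6}\right) - 42631 = \left(204 + 612 \sqrt{6}\right) - 42631 = -42427 + 612 \sqrt{6}$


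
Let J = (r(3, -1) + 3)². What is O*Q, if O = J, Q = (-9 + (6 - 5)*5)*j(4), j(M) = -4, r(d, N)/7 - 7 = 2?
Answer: 69696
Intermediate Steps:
r(d, N) = 63 (r(d, N) = 49 + 7*2 = 49 + 14 = 63)
Q = 16 (Q = (-9 + (6 - 5)*5)*(-4) = (-9 + 1*5)*(-4) = (-9 + 5)*(-4) = -4*(-4) = 16)
J = 4356 (J = (63 + 3)² = 66² = 4356)
O = 4356
O*Q = 4356*16 = 69696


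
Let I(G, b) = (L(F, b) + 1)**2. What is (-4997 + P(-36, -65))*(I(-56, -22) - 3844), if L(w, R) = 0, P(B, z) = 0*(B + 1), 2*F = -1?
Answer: 19203471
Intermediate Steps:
F = -1/2 (F = (1/2)*(-1) = -1/2 ≈ -0.50000)
P(B, z) = 0 (P(B, z) = 0*(1 + B) = 0)
I(G, b) = 1 (I(G, b) = (0 + 1)**2 = 1**2 = 1)
(-4997 + P(-36, -65))*(I(-56, -22) - 3844) = (-4997 + 0)*(1 - 3844) = -4997*(-3843) = 19203471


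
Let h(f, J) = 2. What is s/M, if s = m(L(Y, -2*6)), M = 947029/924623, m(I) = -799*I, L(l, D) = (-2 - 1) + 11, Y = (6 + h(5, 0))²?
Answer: -5910190216/947029 ≈ -6240.8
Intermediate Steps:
Y = 64 (Y = (6 + 2)² = 8² = 64)
L(l, D) = 8 (L(l, D) = -3 + 11 = 8)
M = 947029/924623 (M = 947029*(1/924623) = 947029/924623 ≈ 1.0242)
s = -6392 (s = -799*8 = -6392)
s/M = -6392/947029/924623 = -6392*924623/947029 = -5910190216/947029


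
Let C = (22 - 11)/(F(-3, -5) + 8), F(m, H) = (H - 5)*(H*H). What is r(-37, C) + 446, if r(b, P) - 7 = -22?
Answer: 431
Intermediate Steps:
F(m, H) = H²*(-5 + H) (F(m, H) = (-5 + H)*H² = H²*(-5 + H))
C = -1/22 (C = (22 - 11)/((-5)²*(-5 - 5) + 8) = 11/(25*(-10) + 8) = 11/(-250 + 8) = 11/(-242) = 11*(-1/242) = -1/22 ≈ -0.045455)
r(b, P) = -15 (r(b, P) = 7 - 22 = -15)
r(-37, C) + 446 = -15 + 446 = 431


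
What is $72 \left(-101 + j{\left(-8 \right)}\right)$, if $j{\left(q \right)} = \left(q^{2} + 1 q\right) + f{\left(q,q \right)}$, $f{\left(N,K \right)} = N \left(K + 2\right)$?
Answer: $216$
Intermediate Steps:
$f{\left(N,K \right)} = N \left(2 + K\right)$
$j{\left(q \right)} = q + q^{2} + q \left(2 + q\right)$ ($j{\left(q \right)} = \left(q^{2} + 1 q\right) + q \left(2 + q\right) = \left(q^{2} + q\right) + q \left(2 + q\right) = \left(q + q^{2}\right) + q \left(2 + q\right) = q + q^{2} + q \left(2 + q\right)$)
$72 \left(-101 + j{\left(-8 \right)}\right) = 72 \left(-101 - 8 \left(3 + 2 \left(-8\right)\right)\right) = 72 \left(-101 - 8 \left(3 - 16\right)\right) = 72 \left(-101 - -104\right) = 72 \left(-101 + 104\right) = 72 \cdot 3 = 216$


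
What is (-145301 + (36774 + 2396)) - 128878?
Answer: -235009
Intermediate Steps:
(-145301 + (36774 + 2396)) - 128878 = (-145301 + 39170) - 128878 = -106131 - 128878 = -235009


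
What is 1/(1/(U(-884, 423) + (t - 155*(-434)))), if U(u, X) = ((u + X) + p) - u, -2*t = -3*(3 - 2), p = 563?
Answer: 136515/2 ≈ 68258.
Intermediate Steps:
t = 3/2 (t = -(-3)*(3 - 2)/2 = -(-3)/2 = -1/2*(-3) = 3/2 ≈ 1.5000)
U(u, X) = 563 + X (U(u, X) = ((u + X) + 563) - u = ((X + u) + 563) - u = (563 + X + u) - u = 563 + X)
1/(1/(U(-884, 423) + (t - 155*(-434)))) = 1/(1/((563 + 423) + (3/2 - 155*(-434)))) = 1/(1/(986 + (3/2 + 67270))) = 1/(1/(986 + 134543/2)) = 1/(1/(136515/2)) = 1/(2/136515) = 136515/2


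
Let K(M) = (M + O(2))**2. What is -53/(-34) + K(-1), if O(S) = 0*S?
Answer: 87/34 ≈ 2.5588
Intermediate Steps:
O(S) = 0
K(M) = M**2 (K(M) = (M + 0)**2 = M**2)
-53/(-34) + K(-1) = -53/(-34) + (-1)**2 = -53*(-1/34) + 1 = 53/34 + 1 = 87/34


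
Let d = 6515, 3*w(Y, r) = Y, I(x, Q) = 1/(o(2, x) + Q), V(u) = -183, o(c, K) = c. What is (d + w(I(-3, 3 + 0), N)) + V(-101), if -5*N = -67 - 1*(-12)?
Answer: 94981/15 ≈ 6332.1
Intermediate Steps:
N = 11 (N = -(-67 - 1*(-12))/5 = -(-67 + 12)/5 = -⅕*(-55) = 11)
I(x, Q) = 1/(2 + Q)
w(Y, r) = Y/3
(d + w(I(-3, 3 + 0), N)) + V(-101) = (6515 + 1/(3*(2 + (3 + 0)))) - 183 = (6515 + 1/(3*(2 + 3))) - 183 = (6515 + (⅓)/5) - 183 = (6515 + (⅓)*(⅕)) - 183 = (6515 + 1/15) - 183 = 97726/15 - 183 = 94981/15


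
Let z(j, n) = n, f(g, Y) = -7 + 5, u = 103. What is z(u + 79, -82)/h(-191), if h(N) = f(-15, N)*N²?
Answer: 41/36481 ≈ 0.0011239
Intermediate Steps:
f(g, Y) = -2
h(N) = -2*N²
z(u + 79, -82)/h(-191) = -82/((-2*(-191)²)) = -82/((-2*36481)) = -82/(-72962) = -82*(-1/72962) = 41/36481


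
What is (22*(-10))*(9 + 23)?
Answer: -7040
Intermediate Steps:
(22*(-10))*(9 + 23) = -220*32 = -7040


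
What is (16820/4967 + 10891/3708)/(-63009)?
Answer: -116464157/1160476826724 ≈ -0.00010036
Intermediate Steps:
(16820/4967 + 10891/3708)/(-63009) = (16820*(1/4967) + 10891*(1/3708))*(-1/63009) = (16820/4967 + 10891/3708)*(-1/63009) = (116464157/18417636)*(-1/63009) = -116464157/1160476826724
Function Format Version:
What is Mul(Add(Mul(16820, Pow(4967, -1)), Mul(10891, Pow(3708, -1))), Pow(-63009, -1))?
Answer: Rational(-116464157, 1160476826724) ≈ -0.00010036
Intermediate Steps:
Mul(Add(Mul(16820, Pow(4967, -1)), Mul(10891, Pow(3708, -1))), Pow(-63009, -1)) = Mul(Add(Mul(16820, Rational(1, 4967)), Mul(10891, Rational(1, 3708))), Rational(-1, 63009)) = Mul(Add(Rational(16820, 4967), Rational(10891, 3708)), Rational(-1, 63009)) = Mul(Rational(116464157, 18417636), Rational(-1, 63009)) = Rational(-116464157, 1160476826724)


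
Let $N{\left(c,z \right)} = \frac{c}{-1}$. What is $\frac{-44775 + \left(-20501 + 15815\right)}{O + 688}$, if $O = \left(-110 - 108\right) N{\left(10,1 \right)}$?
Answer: $- \frac{16487}{956} \approx -17.246$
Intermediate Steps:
$N{\left(c,z \right)} = - c$ ($N{\left(c,z \right)} = c \left(-1\right) = - c$)
$O = 2180$ ($O = \left(-110 - 108\right) \left(\left(-1\right) 10\right) = \left(-218\right) \left(-10\right) = 2180$)
$\frac{-44775 + \left(-20501 + 15815\right)}{O + 688} = \frac{-44775 + \left(-20501 + 15815\right)}{2180 + 688} = \frac{-44775 - 4686}{2868} = \left(-49461\right) \frac{1}{2868} = - \frac{16487}{956}$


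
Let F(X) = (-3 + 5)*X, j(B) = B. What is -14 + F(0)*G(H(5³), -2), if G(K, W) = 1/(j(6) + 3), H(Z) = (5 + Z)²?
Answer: -14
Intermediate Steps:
G(K, W) = ⅑ (G(K, W) = 1/(6 + 3) = 1/9 = ⅑)
F(X) = 2*X
-14 + F(0)*G(H(5³), -2) = -14 + (2*0)*(⅑) = -14 + 0*(⅑) = -14 + 0 = -14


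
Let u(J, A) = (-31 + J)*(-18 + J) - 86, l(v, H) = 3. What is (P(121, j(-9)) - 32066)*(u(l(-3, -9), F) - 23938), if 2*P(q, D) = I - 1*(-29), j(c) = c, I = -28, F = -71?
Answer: 756874062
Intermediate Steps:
P(q, D) = 1/2 (P(q, D) = (-28 - 1*(-29))/2 = (-28 + 29)/2 = (1/2)*1 = 1/2)
u(J, A) = -86 + (-31 + J)*(-18 + J)
(P(121, j(-9)) - 32066)*(u(l(-3, -9), F) - 23938) = (1/2 - 32066)*((472 + 3**2 - 49*3) - 23938) = -64131*((472 + 9 - 147) - 23938)/2 = -64131*(334 - 23938)/2 = -64131/2*(-23604) = 756874062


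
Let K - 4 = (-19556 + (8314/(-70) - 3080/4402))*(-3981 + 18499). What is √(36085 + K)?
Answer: I*√34590524974885065/11005 ≈ 16900.0*I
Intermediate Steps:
K = -3143561583838/11005 (K = 4 + (-19556 + (8314/(-70) - 3080/4402))*(-3981 + 18499) = 4 + (-19556 + (8314*(-1/70) - 3080*1/4402))*14518 = 4 + (-19556 + (-4157/35 - 1540/2201))*14518 = 4 + (-19556 - 9203457/77035)*14518 = 4 - 1515699917/77035*14518 = 4 - 3143561627858/11005 = -3143561583838/11005 ≈ -2.8565e+8)
√(36085 + K) = √(36085 - 3143561583838/11005) = √(-3143164468413/11005) = I*√34590524974885065/11005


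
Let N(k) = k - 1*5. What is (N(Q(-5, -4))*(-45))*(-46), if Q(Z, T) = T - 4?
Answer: -26910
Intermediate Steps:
Q(Z, T) = -4 + T
N(k) = -5 + k (N(k) = k - 5 = -5 + k)
(N(Q(-5, -4))*(-45))*(-46) = ((-5 + (-4 - 4))*(-45))*(-46) = ((-5 - 8)*(-45))*(-46) = -13*(-45)*(-46) = 585*(-46) = -26910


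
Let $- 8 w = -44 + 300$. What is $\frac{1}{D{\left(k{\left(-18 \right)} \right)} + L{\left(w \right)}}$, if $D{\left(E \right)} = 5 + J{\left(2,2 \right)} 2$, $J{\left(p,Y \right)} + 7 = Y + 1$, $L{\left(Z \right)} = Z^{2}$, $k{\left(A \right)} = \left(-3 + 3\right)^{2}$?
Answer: $\frac{1}{1021} \approx 0.00097943$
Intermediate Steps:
$k{\left(A \right)} = 0$ ($k{\left(A \right)} = 0^{2} = 0$)
$w = -32$ ($w = - \frac{-44 + 300}{8} = \left(- \frac{1}{8}\right) 256 = -32$)
$J{\left(p,Y \right)} = -6 + Y$ ($J{\left(p,Y \right)} = -7 + \left(Y + 1\right) = -7 + \left(1 + Y\right) = -6 + Y$)
$D{\left(E \right)} = -3$ ($D{\left(E \right)} = 5 + \left(-6 + 2\right) 2 = 5 - 8 = -3$)
$\frac{1}{D{\left(k{\left(-18 \right)} \right)} + L{\left(w \right)}} = \frac{1}{-3 + \left(-32\right)^{2}} = \frac{1}{-3 + 1024} = \frac{1}{1021}$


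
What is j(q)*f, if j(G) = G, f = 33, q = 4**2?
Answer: 528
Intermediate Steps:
q = 16
j(q)*f = 16*33 = 528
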